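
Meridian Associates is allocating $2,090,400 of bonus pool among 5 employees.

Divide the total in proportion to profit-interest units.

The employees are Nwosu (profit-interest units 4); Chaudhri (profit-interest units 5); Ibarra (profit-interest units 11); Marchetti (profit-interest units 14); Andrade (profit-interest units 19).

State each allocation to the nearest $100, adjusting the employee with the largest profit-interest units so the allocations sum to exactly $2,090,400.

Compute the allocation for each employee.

Profit-interest units total: 53.
Unrounded shares: Nwosu 4/53 × $2,090,400 = 157,766.04; Chaudhri 5/53 × $2,090,400 = 197,207.55; Ibarra 11/53 × $2,090,400 = 433,856.60; Marchetti 14/53 × $2,090,400 = 552,181.13; Andrade 19/53 × $2,090,400 = 749,388.68.
After rounding ($100): Nwosu $157,800; Chaudhri $197,200; Ibarra $433,900; Marchetti $552,200; Andrade $749,400. Sum = $2,090,500.
Difference $2,090,400 − $2,090,500 = −$100 applied to largest profit-interest units (Andrade): Andrade becomes $749,300.

Nwosu: $157,800; Chaudhri: $197,200; Ibarra: $433,900; Marchetti: $552,200; Andrade: $749,300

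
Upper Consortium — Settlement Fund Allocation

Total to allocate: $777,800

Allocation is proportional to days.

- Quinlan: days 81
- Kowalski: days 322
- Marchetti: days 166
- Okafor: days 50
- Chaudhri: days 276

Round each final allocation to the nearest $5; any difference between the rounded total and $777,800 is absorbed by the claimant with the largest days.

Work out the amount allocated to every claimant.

Quinlan: $70,395 | Kowalski: $279,830 | Marchetti: $144,260 | Okafor: $43,455 | Chaudhri: $239,860

Sum of days: 81 + 322 + 166 + 50 + 276 = 895.
Pro-rata amounts: Quinlan 70,393.07; Kowalski 279,834.19; Marchetti 144,262.35; Okafor 43,452.51; Chaudhri 239,857.88.
At nearest $5: Quinlan $70,395; Kowalski $279,835; Marchetti $144,260; Okafor $43,455; Chaudhri $239,860. Sum = $777,805.
Difference $777,800 − $777,805 = −$5 applied to largest days (Kowalski): Kowalski becomes $279,830.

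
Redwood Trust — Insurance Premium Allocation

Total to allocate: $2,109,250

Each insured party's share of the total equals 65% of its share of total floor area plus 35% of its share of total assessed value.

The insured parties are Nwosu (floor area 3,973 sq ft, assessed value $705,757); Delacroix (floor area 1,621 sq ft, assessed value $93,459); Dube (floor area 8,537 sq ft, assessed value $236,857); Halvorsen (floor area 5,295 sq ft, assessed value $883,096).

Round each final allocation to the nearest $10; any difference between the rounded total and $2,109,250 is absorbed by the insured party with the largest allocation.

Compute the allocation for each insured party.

Totals — floor area 19,426, assessed value 1,919,169.
Combined weights (65% floor area + 35% assessed value): Nwosu 0.2616; Delacroix 0.0713; Dube 0.3288; Halvorsen 0.3382.
Pro-rata amounts: Nwosu 551,879.23; Delacroix 150,354.38; Dube 693,619.33; Halvorsen 713,397.06.
After rounding ($10): Nwosu $551,880; Delacroix $150,350; Dube $693,620; Halvorsen $713,400. Sum = $2,109,250.
Sum already equals the total — no adjustment.

Nwosu: $551,880; Delacroix: $150,350; Dube: $693,620; Halvorsen: $713,400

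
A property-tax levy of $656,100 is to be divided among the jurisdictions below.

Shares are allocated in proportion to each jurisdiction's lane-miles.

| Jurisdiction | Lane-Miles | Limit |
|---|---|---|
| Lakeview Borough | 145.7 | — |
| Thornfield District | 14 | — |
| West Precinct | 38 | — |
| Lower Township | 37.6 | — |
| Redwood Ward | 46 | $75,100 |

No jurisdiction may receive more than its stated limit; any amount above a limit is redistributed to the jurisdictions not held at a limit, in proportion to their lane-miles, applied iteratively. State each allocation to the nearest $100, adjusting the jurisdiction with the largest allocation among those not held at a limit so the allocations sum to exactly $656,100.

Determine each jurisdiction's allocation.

Lakeview Borough: $359,800; Thornfield District: $34,600; West Precinct: $93,800; Lower Township: $92,800; Redwood Ward: $75,100

Combined lane-miles = 281.3.
Unconstrained shares: Lakeview Borough 339,828.55; Thornfield District 32,653.39; West Precinct 88,630.64; Lower Township 87,697.69; Redwood Ward 107,289.73.
Cap binds for Redwood Ward ($75,100); balance $581,000 reallocated over remaining lane-miles 235.3.
Remaining shares: Lakeview Borough 359,760.73 → $359,800; Thornfield District 34,568.64 → $34,600; West Precinct 93,829.15 → $93,800; Lower Township 92,841.48 → $92,800.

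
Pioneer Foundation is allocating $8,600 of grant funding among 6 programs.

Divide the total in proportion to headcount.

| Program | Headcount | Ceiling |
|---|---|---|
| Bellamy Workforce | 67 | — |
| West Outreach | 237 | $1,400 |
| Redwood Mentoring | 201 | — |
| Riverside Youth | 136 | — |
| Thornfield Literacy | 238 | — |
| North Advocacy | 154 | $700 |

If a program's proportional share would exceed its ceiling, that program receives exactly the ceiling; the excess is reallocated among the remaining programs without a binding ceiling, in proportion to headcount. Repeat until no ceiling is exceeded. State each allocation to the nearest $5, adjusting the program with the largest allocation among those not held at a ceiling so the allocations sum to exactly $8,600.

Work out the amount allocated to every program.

Total headcount = 1,033.
Unconstrained shares: Bellamy Workforce 557.79; West Outreach 1,973.09; Redwood Mentoring 1,673.38; Riverside Youth 1,132.24; Thornfield Literacy 1,981.41; North Advocacy 1,282.09.
Held at cap: West Outreach ($1,400), North Advocacy ($700); balance $6,500 reallocated over remaining headcount 642.
Shares after redistribution: Bellamy Workforce 678.35 → $680; Redwood Mentoring 2,035.05 → $2,035; Riverside Youth 1,376.95 → $1,375; Thornfield Literacy 2,409.66 → $2,410.

Bellamy Workforce: $680; West Outreach: $1,400; Redwood Mentoring: $2,035; Riverside Youth: $1,375; Thornfield Literacy: $2,410; North Advocacy: $700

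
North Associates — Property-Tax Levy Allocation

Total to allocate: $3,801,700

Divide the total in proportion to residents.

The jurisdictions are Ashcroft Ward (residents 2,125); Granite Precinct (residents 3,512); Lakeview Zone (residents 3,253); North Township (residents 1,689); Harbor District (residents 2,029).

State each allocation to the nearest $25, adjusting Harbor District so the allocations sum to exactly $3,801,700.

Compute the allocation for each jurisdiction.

Sum of residents: 12,608.
Unrounded shares: Ashcroft Ward 2,125/12,608 × $3,801,700 = 640,752.89; Granite Precinct 3,512/12,608 × $3,801,700 = 1,058,976.08; Lakeview Zone 3,253/12,608 × $3,801,700 = 980,879.61; North Township 1,689/12,608 × $3,801,700 = 509,285.48; Harbor District 2,029/12,608 × $3,801,700 = 611,805.94.
At nearest $25: Ashcroft Ward $640,750; Granite Precinct $1,058,975; Lakeview Zone $980,875; North Township $509,275; Harbor District $611,800. Sum = $3,801,675.
Difference $3,801,700 − $3,801,675 = +$25 applied to Harbor District: Harbor District becomes $611,825.

Ashcroft Ward: $640,750 · Granite Precinct: $1,058,975 · Lakeview Zone: $980,875 · North Township: $509,275 · Harbor District: $611,825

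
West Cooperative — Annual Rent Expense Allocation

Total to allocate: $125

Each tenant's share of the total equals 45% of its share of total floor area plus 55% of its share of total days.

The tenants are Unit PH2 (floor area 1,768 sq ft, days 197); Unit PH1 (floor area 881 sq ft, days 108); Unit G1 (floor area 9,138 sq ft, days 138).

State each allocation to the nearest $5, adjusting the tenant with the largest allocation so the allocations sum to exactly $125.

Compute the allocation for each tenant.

Unit PH2: $40 | Unit PH1: $20 | Unit G1: $65

Totals — floor area 11,787, days 443.
Combined weights (45% floor area + 55% days): Unit PH2 0.3121; Unit PH1 0.1677; Unit G1 0.5202.
Raw shares: Unit PH2 39.01; Unit PH1 20.97; Unit G1 65.02.
After rounding ($5): Unit PH2 $40; Unit PH1 $20; Unit G1 $65. Sum = $125.
Rounded total matches; no reconciliation needed.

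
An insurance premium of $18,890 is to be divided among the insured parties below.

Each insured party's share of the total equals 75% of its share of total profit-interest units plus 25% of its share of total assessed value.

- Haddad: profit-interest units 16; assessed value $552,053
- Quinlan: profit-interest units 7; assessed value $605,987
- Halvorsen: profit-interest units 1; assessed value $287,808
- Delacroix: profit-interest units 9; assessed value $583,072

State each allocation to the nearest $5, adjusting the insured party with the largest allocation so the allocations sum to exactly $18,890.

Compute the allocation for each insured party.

Profit-interest units total 33; assessed value total 2,028,920.
Combined weights (75% profit-interest units + 25% assessed value): Haddad 0.4317; Quinlan 0.2338; Halvorsen 0.0582; Delacroix 0.2764.
Unrounded shares: Haddad 8,154.05; Quinlan 4,415.72; Halvorsen 1,099.22; Delacroix 5,221.02.
At nearest $5: Haddad $8,155; Quinlan $4,415; Halvorsen $1,100; Delacroix $5,220. Sum = $18,890.
Rounded total matches; no reconciliation needed.

Haddad: $8,155 | Quinlan: $4,415 | Halvorsen: $1,100 | Delacroix: $5,220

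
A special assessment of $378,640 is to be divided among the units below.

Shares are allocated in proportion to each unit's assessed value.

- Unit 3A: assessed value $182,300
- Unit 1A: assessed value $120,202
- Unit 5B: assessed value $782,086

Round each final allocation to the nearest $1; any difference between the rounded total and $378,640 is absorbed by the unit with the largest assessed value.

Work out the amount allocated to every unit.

Assessed value total: 1,084,588.
Unrounded shares: Unit 3A 182,300/1,084,588 × $378,640 = 63,642.67; Unit 1A 120,202/1,084,588 × $378,640 = 41,963.66; Unit 5B 782,086/1,084,588 × $378,640 = 273,033.67.
Rounded to nearest $1: Unit 3A $63,643; Unit 1A $41,964; Unit 5B $273,034. Sum = $378,641.
Difference $378,640 − $378,641 = −$1 applied to largest assessed value (Unit 5B): Unit 5B becomes $273,033.

Unit 3A: $63,643; Unit 1A: $41,964; Unit 5B: $273,033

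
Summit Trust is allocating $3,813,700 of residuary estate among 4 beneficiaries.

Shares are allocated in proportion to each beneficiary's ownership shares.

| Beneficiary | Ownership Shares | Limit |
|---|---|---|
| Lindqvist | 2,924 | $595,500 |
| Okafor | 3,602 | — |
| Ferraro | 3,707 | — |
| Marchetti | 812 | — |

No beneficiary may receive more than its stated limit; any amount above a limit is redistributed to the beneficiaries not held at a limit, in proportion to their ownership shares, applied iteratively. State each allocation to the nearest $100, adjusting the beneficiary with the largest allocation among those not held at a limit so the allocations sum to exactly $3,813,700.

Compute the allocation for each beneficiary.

Lindqvist: $595,500 · Okafor: $1,427,400 · Ferraro: $1,469,000 · Marchetti: $321,800

Combined ownership shares = 11,045.
Unconstrained shares: Lindqvist 1,009,620.53; Okafor 1,243,725.43; Ferraro 1,279,980.62; Marchetti 280,373.42.
Capped: Lindqvist ($595,500); balance $3,218,200 reallocated over remaining ownership shares 8,121.
Remaining shares: Okafor 1,427,405.05 → $1,427,400; Ferraro 1,469,014.58 → $1,469,000; Marchetti 321,780.37 → $321,800.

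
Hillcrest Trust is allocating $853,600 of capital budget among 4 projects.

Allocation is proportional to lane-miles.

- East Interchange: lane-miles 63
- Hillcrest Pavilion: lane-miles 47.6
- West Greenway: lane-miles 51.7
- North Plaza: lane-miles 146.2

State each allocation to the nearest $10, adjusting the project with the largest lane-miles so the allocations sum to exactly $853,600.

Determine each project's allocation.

East Interchange: $174,320 | Hillcrest Pavilion: $131,710 | West Greenway: $143,050 | North Plaza: $404,520

Sum of lane-miles: 63 + 47.6 + 51.7 + 146.2 = 308.5.
Raw shares: East Interchange 174,317.02; Hillcrest Pavilion 131,706.19; West Greenway 143,050.63; North Plaza 404,526.16.
After rounding ($10): East Interchange $174,320; Hillcrest Pavilion $131,710; West Greenway $143,050; North Plaza $404,530. Sum = $853,610.
Difference $853,600 − $853,610 = −$10 applied to largest lane-miles (North Plaza): North Plaza becomes $404,520.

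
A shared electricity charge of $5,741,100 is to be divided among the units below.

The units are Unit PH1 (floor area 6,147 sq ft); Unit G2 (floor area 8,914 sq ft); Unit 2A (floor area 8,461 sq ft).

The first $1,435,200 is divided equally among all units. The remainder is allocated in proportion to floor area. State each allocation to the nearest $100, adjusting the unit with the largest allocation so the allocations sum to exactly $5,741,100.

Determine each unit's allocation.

Unit PH1: $1,603,700 | Unit G2: $2,110,100 | Unit 2A: $2,027,300

$1,435,200 shared equally gives $478,400 per unit.
Remainder $4,305,900 by floor area (total 23,522): Unit PH1 1,125,260.07 → $1,125,300; Unit G2 1,631,782.70 → $1,631,800; Unit 2A 1,548,857.24 → $1,548,900.
Rounding difference −$100 on remainder applied to Unit G2.
Totals: Unit PH1 $478,400 + $1,125,300 = $1,603,700; Unit G2 $478,400 + $1,631,700 = $2,110,100; Unit 2A $478,400 + $1,548,900 = $2,027,300.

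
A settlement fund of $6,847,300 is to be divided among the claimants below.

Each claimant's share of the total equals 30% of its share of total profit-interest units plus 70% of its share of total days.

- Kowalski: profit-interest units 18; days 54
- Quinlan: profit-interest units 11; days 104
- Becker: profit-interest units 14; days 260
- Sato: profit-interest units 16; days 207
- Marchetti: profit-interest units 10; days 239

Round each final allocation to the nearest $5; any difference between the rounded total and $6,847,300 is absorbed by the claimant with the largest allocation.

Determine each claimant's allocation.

Profit-interest units total 69; days total 864.
Composite weights (30% profit-interest units + 70% days): Kowalski 0.1220; Quinlan 0.1321; Becker 0.2715; Sato 0.2373; Marchetti 0.2371.
Proportional shares: Kowalski 835,445.03; Quinlan 904,427.99; Becker 1,859,163.24; Sato 1,624,683.18; Marchetti 1,623,580.56.
After rounding ($5): Kowalski $835,445; Quinlan $904,430; Becker $1,859,165; Sato $1,624,685; Marchetti $1,623,580. Sum = $6,847,305.
Difference $6,847,300 − $6,847,305 = −$5 applied to largest allocation (Becker): Becker becomes $1,859,160.

Kowalski: $835,445 | Quinlan: $904,430 | Becker: $1,859,160 | Sato: $1,624,685 | Marchetti: $1,623,580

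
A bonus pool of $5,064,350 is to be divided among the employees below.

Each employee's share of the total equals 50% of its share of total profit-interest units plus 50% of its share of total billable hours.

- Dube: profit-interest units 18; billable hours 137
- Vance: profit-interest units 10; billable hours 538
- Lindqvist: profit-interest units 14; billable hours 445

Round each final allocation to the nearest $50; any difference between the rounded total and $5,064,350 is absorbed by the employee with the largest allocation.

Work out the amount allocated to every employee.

Totals — profit-interest units 42, billable hours 1,120.
Blended shares (50% profit-interest units + 50% billable hours): Dube 0.2754; Vance 0.3592; Lindqvist 0.3653.
Proportional shares: Dube 1,394,957.12; Vance 1,819,247.16; Lindqvist 1,850,145.72.
After rounding ($50): Dube $1,394,950; Vance $1,819,250; Lindqvist $1,850,150. Sum = $5,064,350.
Sum already equals the total — no adjustment.

Dube: $1,394,950; Vance: $1,819,250; Lindqvist: $1,850,150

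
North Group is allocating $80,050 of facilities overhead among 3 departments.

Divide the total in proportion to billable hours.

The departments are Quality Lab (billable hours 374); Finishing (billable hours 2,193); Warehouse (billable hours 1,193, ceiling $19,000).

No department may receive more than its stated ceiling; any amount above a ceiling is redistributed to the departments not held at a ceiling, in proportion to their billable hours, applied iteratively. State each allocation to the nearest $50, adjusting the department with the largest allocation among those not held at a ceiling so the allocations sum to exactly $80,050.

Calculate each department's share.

Combined billable hours = 3,760.
Pro-rata shares before constraints: Quality Lab 7,962.42; Finishing 46,688.74; Warehouse 25,398.84.
Cap binds for Warehouse ($19,000); residual $61,050 reallocated over remaining billable hours 2,567.
Redistributed shares: Quality Lab 8,894.70 → $8,900; Finishing 52,155.30 → $52,150.

Quality Lab: $8,900 · Finishing: $52,150 · Warehouse: $19,000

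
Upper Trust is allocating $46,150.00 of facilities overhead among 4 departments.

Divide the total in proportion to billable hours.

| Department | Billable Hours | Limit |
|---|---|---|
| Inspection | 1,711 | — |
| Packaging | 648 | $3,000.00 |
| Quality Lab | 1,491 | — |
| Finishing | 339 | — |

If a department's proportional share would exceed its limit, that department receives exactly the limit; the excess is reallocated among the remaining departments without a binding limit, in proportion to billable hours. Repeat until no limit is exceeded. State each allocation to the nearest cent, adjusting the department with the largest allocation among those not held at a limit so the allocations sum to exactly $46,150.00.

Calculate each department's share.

Total billable hours = 4,189.
Pro-rata shares before constraints: Inspection 18,850.0000; Packaging 7,138.9831; Quality Lab 16,426.2712; Finishing 3,734.7458.
Cap binds for Packaging ($3,000.00); balance $43,150.00 reallocated over remaining billable hours 3,541.
Redistributed shares: Inspection 20,849.9435 → $20,849.94; Quality Lab 18,169.0624 → $18,169.06; Finishing 4,130.9941 → $4,130.99.
Rounding difference +$0.01 applied to Inspection → $20,849.95.

Inspection: $20,849.95; Packaging: $3,000.00; Quality Lab: $18,169.06; Finishing: $4,130.99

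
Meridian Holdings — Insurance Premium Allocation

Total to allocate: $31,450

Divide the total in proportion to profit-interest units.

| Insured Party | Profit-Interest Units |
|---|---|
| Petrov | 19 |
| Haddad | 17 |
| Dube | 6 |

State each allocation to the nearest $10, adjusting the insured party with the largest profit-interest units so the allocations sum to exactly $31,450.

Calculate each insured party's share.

Profit-interest units total: 19 + 17 + 6 = 42.
Raw shares: Petrov 14,227.38; Haddad 12,729.76; Dube 4,492.86.
Rounded to nearest $10: Petrov $14,230; Haddad $12,730; Dube $4,490. Sum = $31,450.
Rounded total matches; no reconciliation needed.

Petrov: $14,230 · Haddad: $12,730 · Dube: $4,490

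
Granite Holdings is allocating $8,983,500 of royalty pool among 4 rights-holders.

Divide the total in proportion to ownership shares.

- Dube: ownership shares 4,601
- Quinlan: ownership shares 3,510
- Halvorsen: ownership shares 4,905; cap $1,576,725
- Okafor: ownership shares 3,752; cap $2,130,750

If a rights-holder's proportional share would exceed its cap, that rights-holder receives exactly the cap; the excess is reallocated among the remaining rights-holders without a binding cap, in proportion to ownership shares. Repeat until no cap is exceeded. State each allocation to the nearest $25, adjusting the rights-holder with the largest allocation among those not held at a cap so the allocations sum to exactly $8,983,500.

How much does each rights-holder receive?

Sum of ownership shares: 16,768.
Pro-rata shares before constraints: Dube 2,464,997.82; Quinlan 1,880,491.71; Halvorsen 2,627,866.62; Okafor 2,010,143.85.
Cap binds for Halvorsen ($1,576,725); residual $7,406,775 reallocated over remaining ownership shares 11,863.
Cap binds for Okafor ($2,130,750); residual $5,276,025 reallocated over remaining ownership shares 8,111.
Shares after redistribution: Dube 2,992,848.11 → $2,992,850; Quinlan 2,283,176.89 → $2,283,175.

Dube: $2,992,850 · Quinlan: $2,283,175 · Halvorsen: $1,576,725 · Okafor: $2,130,750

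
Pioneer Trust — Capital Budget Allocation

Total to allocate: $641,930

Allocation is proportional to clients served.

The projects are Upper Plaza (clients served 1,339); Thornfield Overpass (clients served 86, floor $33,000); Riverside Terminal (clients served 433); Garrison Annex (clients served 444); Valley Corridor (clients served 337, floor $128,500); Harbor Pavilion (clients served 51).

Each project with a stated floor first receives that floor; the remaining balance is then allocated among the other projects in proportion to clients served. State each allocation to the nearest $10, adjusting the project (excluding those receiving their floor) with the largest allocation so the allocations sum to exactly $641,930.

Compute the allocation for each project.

Upper Plaza: $283,770 | Thornfield Overpass: $33,000 | Riverside Terminal: $91,760 | Garrison Annex: $94,090 | Valley Corridor: $128,500 | Harbor Pavilion: $10,810

Fund the minimums — Thornfield Overpass $33,000; Valley Corridor $128,500. Balance $480,430.
Balance split over remaining clients served 2,267: Upper Plaza 283,765.23 → $283,770; Riverside Terminal 91,762.77 → $91,760; Garrison Annex 94,093.92 → $94,090; Harbor Pavilion 10,808.09 → $10,810.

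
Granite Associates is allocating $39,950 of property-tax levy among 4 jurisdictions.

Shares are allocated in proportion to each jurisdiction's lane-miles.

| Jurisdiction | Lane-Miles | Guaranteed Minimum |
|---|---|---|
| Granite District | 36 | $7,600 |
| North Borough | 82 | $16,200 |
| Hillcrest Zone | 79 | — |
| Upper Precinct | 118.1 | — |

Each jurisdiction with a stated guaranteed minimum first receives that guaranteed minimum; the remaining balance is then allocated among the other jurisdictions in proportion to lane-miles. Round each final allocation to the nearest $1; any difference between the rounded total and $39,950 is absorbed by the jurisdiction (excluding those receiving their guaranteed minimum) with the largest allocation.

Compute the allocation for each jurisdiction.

Minimums first: Granite District $7,600; North Borough $16,200. Residual $16,150.
Residual split over remaining lane-miles 197.1: Hillcrest Zone 6,473.11 → $6,473; Upper Precinct 9,676.89 → $9,677.

Granite District: $7,600; North Borough: $16,200; Hillcrest Zone: $6,473; Upper Precinct: $9,677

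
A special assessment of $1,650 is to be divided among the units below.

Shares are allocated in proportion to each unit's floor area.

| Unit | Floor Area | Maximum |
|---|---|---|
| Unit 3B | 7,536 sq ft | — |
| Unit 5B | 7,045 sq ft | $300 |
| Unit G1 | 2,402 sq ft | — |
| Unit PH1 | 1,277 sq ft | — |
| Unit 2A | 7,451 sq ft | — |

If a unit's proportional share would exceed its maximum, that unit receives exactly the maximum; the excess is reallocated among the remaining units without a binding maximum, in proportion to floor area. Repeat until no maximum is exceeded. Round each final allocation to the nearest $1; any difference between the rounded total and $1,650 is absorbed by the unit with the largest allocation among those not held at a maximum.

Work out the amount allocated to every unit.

Combined floor area = 25,711.
Proportional shares (ignoring caps): Unit 3B 483.62; Unit 5B 452.11; Unit G1 154.15; Unit PH1 81.95; Unit 2A 478.17.
Cap binds for Unit 5B ($300); balance $1,350 reallocated over remaining floor area 18,666.
Shares after redistribution: Unit 3B 545.03 → $545; Unit G1 173.72 → $174; Unit PH1 92.36 → $92; Unit 2A 538.89 → $539.

Unit 3B: $545 · Unit 5B: $300 · Unit G1: $174 · Unit PH1: $92 · Unit 2A: $539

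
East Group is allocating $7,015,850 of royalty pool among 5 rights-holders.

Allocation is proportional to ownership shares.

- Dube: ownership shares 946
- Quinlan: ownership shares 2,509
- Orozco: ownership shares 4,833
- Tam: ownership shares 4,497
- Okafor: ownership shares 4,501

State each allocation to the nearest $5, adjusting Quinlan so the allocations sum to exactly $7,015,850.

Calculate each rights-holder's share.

Sum of ownership shares: 17,286.
Raw shares: Dube 946/17,286 × $7,015,850 = 383,951.99; Quinlan 2,509/17,286 × $7,015,850 = 1,018,325.10; Orozco 4,833/17,286 × $7,015,850 = 1,961,564.45; Tam 4,497/17,286 × $7,015,850 = 1,825,192.49; Okafor 4,501/17,286 × $7,015,850 = 1,826,815.97.
At nearest $5: Dube $383,950; Quinlan $1,018,325; Orozco $1,961,565; Tam $1,825,190; Okafor $1,826,815. Sum = $7,015,845.
Difference $7,015,850 − $7,015,845 = +$5 applied to Quinlan: Quinlan becomes $1,018,330.

Dube: $383,950; Quinlan: $1,018,330; Orozco: $1,961,565; Tam: $1,825,190; Okafor: $1,826,815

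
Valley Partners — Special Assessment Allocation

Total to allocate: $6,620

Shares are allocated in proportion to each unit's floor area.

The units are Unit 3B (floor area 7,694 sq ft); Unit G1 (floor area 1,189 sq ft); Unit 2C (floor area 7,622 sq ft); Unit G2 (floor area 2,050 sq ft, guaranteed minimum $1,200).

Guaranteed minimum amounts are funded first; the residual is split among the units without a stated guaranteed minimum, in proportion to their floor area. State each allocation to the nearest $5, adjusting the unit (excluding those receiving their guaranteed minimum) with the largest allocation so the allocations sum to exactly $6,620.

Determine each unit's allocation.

Unit 3B: $2,525 · Unit G1: $390 · Unit 2C: $2,505 · Unit G2: $1,200

Guaranteed amounts: Unit G2 $1,200. Remaining pool $5,420.
Remaining pool split over remaining floor area 16,505: Unit 3B 2,526.60 → $2,525; Unit G1 390.45 → $390; Unit 2C 2,502.95 → $2,505.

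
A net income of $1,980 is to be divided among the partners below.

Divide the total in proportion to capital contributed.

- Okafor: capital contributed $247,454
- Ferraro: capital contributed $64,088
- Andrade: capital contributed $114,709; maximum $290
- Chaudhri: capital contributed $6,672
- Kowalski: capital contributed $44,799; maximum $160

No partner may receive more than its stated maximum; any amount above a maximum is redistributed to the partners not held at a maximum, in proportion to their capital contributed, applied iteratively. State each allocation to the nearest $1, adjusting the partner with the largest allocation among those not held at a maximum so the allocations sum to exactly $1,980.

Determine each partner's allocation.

Okafor: $1,190; Ferraro: $308; Andrade: $290; Chaudhri: $32; Kowalski: $160

Capital contributed total: 477,722.
Pro-rata shares before constraints: Okafor 1,025.62; Ferraro 265.62; Andrade 475.43; Chaudhri 27.65; Kowalski 185.68.
Held at cap: Andrade ($290), Kowalski ($160); remaining pool $1,530 reallocated over remaining capital contributed 318,214.
Redistributed shares: Okafor 1,189.78 → $1,190; Ferraro 308.14 → $308; Chaudhri 32.08 → $32.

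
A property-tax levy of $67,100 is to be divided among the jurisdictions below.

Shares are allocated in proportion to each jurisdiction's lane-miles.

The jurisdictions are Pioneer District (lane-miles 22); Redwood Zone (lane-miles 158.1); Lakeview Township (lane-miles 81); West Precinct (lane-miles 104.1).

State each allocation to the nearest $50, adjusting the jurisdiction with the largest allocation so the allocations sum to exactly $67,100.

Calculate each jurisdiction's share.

Pioneer District: $4,050 | Redwood Zone: $29,000 | Lakeview Township: $14,900 | West Precinct: $19,150

Lane-miles total: 365.2.
Proportional shares: Pioneer District 22/365.2 × $67,100 = 4,042.17; Redwood Zone 158.1/365.2 × $67,100 = 29,048.49; Lakeview Township 81/365.2 × $67,100 = 14,882.53; West Precinct 104.1/365.2 × $67,100 = 19,126.81.
At nearest $50: Pioneer District $4,050; Redwood Zone $29,050; Lakeview Township $14,900; West Precinct $19,150. Sum = $67,150.
Difference $67,100 − $67,150 = −$50 applied to largest allocation (Redwood Zone): Redwood Zone becomes $29,000.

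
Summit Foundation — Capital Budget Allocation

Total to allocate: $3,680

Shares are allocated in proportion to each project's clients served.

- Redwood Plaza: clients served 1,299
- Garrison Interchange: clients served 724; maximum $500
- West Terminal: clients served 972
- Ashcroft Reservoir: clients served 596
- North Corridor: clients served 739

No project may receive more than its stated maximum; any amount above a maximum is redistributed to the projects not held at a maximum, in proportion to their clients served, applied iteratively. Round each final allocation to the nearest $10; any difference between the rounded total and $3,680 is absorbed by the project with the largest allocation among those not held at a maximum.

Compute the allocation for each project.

Redwood Plaza: $1,140 · Garrison Interchange: $500 · West Terminal: $860 · Ashcroft Reservoir: $530 · North Corridor: $650

Sum of clients served: 4,330.
Proportional shares (ignoring caps): Redwood Plaza 1,104.00; Garrison Interchange 615.32; West Terminal 826.09; Ashcroft Reservoir 506.53; North Corridor 628.06.
Cap binds for Garrison Interchange ($500); residual $3,180 reallocated over remaining clients served 3,606.
Remaining shares: Redwood Plaza 1,145.54 → $1,150; West Terminal 857.17 → $860; Ashcroft Reservoir 525.59 → $530; North Corridor 651.70 → $650.
Rounding difference −$10 applied to Redwood Plaza → $1,140.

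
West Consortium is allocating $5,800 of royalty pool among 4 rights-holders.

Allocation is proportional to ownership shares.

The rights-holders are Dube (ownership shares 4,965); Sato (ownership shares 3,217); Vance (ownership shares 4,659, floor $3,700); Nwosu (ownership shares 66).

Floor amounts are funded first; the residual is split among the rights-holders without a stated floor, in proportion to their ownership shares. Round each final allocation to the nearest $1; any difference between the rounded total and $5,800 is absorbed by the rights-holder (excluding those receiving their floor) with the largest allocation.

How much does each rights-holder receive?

Dube: $1,264; Sato: $819; Vance: $3,700; Nwosu: $17

Fund the minimums — Vance $3,700. Remaining pool $2,100.
Remaining pool split over remaining ownership shares 8,248: Dube 1,264.12 → $1,264; Sato 819.07 → $819; Nwosu 16.80 → $17.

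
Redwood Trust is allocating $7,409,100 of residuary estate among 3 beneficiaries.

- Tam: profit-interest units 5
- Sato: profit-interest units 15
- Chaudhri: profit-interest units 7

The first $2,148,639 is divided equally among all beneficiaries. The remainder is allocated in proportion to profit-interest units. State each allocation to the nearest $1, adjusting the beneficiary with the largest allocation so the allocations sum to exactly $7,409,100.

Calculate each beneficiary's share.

Tam: $1,690,372 · Sato: $3,638,692 · Chaudhri: $2,080,036

Equal tier: $2,148,639 ÷ 3 = $716,213 apiece.
Remainder $5,260,461 by profit-interest units (total 27): Tam 974,159.44 → $974,159; Sato 2,922,478.33 → $2,922,478; Chaudhri 1,363,823.22 → $1,363,823.
Rounding difference +$1 on remainder applied to Sato.
Totals: Tam $716,213 + $974,159 = $1,690,372; Sato $716,213 + $2,922,479 = $3,638,692; Chaudhri $716,213 + $1,363,823 = $2,080,036.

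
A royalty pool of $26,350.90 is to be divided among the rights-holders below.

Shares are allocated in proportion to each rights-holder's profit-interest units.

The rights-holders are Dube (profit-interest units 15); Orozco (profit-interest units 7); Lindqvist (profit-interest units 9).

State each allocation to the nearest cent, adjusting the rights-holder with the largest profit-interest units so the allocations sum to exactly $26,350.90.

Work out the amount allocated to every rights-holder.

Dube: $12,750.44; Orozco: $5,950.20; Lindqvist: $7,650.26

Combined profit-interest units = 15 + 7 + 9 = 31.
Pro-rata amounts: Dube 12,750.4355; Orozco 5,950.2032; Lindqvist 7,650.2613.
After rounding (cent): Dube $12,750.44; Orozco $5,950.20; Lindqvist $7,650.26. Sum = $26,350.90.
Rounded total matches; no reconciliation needed.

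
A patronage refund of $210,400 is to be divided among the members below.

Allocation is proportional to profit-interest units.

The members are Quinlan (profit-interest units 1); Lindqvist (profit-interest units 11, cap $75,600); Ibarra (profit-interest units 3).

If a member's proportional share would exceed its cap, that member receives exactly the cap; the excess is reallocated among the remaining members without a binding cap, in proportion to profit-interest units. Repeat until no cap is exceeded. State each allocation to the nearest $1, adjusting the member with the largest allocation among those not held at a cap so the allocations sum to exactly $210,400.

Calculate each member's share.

Sum of profit-interest units: 15.
Proportional shares (ignoring caps): Quinlan 14,026.67; Lindqvist 154,293.33; Ibarra 42,080.00.
Capped: Lindqvist ($75,600); balance $134,800 reallocated over remaining profit-interest units 4.
Redistributed shares: Quinlan 33,700.00 → $33,700; Ibarra 101,100.00 → $101,100.

Quinlan: $33,700; Lindqvist: $75,600; Ibarra: $101,100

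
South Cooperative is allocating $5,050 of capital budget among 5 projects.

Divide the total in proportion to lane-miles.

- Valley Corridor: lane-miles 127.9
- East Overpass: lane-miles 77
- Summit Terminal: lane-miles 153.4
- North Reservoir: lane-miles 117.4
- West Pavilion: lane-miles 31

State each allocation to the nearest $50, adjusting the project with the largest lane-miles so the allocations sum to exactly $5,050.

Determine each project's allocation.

Total lane-miles = 506.7.
Pro-rata amounts: Valley Corridor 127.9/506.7 × $5,050 = 1,274.71; East Overpass 77/506.7 × $5,050 = 767.42; Summit Terminal 153.4/506.7 × $5,050 = 1,528.85; North Reservoir 117.4/506.7 × $5,050 = 1,170.06; West Pavilion 31/506.7 × $5,050 = 308.96.
Rounded to nearest $50: Valley Corridor $1,250; East Overpass $750; Summit Terminal $1,550; North Reservoir $1,150; West Pavilion $300. Sum = $5,000.
Difference $5,050 − $5,000 = +$50 applied to largest lane-miles (Summit Terminal): Summit Terminal becomes $1,600.

Valley Corridor: $1,250 | East Overpass: $750 | Summit Terminal: $1,600 | North Reservoir: $1,150 | West Pavilion: $300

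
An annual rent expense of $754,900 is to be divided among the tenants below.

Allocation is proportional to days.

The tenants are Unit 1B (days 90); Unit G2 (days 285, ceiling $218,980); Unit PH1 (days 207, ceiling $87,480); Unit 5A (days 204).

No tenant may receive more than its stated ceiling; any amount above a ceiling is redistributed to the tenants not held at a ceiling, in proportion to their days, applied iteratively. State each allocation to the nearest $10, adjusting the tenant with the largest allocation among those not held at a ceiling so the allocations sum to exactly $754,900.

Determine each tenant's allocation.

Unit 1B: $137,280 | Unit G2: $218,980 | Unit PH1: $87,480 | Unit 5A: $311,160

Total days = 786.
Proportional shares (ignoring caps): Unit 1B 86,438.93; Unit G2 273,723.28; Unit PH1 198,809.54; Unit 5A 195,928.24.
Cap binds for Unit G2 ($218,980), Unit PH1 ($87,480); remaining pool $448,440 reallocated over remaining days 294.
Redistributed shares: Unit 1B 137,277.55 → $137,280; Unit 5A 311,162.45 → $311,160.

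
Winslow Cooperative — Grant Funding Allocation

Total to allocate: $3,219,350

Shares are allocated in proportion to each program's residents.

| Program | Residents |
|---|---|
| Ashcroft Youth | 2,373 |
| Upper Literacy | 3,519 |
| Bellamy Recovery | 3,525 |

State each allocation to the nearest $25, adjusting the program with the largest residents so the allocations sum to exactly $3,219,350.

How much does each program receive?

Ashcroft Youth: $811,250; Upper Literacy: $1,203,025; Bellamy Recovery: $1,205,075

Total residents = 2,373 + 3,519 + 3,525 = 9,417.
Raw shares: Ashcroft Youth 811,247.48; Upper Literacy 1,203,025.66; Bellamy Recovery 1,205,076.86.
After rounding ($25): Ashcroft Youth $811,250; Upper Literacy $1,203,025; Bellamy Recovery $1,205,075. Sum = $3,219,350.
Sum already equals the total — no adjustment.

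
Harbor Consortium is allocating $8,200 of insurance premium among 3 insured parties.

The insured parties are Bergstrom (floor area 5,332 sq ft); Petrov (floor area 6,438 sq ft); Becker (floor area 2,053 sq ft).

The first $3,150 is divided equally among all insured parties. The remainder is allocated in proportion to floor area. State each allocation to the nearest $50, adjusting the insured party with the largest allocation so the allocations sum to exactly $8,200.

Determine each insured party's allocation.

First tranche $3,150 split equally: $1,050 each.
Remainder $5,050 by floor area (total 13,823): Bergstrom 1,947.96 → $1,950; Petrov 2,352.01 → $2,350; Becker 750.03 → $750.
Totals: Bergstrom $1,050 + $1,950 = $3,000; Petrov $1,050 + $2,350 = $3,400; Becker $1,050 + $750 = $1,800.

Bergstrom: $3,000 | Petrov: $3,400 | Becker: $1,800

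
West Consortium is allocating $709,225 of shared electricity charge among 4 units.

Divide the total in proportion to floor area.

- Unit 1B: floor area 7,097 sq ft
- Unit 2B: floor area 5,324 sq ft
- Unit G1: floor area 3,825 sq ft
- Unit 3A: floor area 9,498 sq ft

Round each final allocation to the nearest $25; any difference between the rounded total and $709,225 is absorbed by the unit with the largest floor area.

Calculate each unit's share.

Unit 1B: $195,525 · Unit 2B: $146,675 · Unit G1: $105,375 · Unit 3A: $261,650

Combined floor area = 7,097 + 5,324 + 3,825 + 9,498 = 25,744.
Raw shares: Unit 1B 195,516.23; Unit 2B 146,671.61; Unit G1 105,375.45; Unit 3A 261,661.71.
After rounding ($25): Unit 1B $195,525; Unit 2B $146,675; Unit G1 $105,375; Unit 3A $261,650. Sum = $709,225.
Rounded total matches; no reconciliation needed.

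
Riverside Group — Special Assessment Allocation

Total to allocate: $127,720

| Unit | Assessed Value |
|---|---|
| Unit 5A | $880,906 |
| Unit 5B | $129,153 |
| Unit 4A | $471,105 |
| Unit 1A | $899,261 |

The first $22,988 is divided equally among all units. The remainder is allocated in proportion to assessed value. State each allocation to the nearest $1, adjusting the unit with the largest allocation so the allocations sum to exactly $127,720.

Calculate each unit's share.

Unit 5A: $44,504 | Unit 5B: $11,429 | Unit 4A: $26,474 | Unit 1A: $45,313

First tranche $22,988 split equally: $5,747 each.
Remainder $104,732 by assessed value (total 2,380,425): Unit 5A 38,757.38 → $38,757; Unit 5B 5,682.37 → $5,682; Unit 4A 20,727.29 → $20,727; Unit 1A 39,564.95 → $39,565.
Rounding difference +$1 on remainder applied to Unit 1A.
Totals: Unit 5A $5,747 + $38,757 = $44,504; Unit 5B $5,747 + $5,682 = $11,429; Unit 4A $5,747 + $20,727 = $26,474; Unit 1A $5,747 + $39,566 = $45,313.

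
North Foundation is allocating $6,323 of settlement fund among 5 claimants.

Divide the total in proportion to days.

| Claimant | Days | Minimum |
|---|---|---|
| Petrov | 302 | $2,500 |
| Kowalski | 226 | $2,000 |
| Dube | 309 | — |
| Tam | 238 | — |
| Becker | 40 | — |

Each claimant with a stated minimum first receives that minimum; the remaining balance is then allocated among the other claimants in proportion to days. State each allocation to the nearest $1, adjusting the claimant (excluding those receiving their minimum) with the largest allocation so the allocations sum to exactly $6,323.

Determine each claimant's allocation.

Petrov: $2,500 | Kowalski: $2,000 | Dube: $960 | Tam: $739 | Becker: $124

Minimums first: Petrov $2,500; Kowalski $2,000. Balance $1,823.
Balance split over remaining days 587: Dube 959.64 → $960; Tam 739.14 → $739; Becker 124.22 → $124.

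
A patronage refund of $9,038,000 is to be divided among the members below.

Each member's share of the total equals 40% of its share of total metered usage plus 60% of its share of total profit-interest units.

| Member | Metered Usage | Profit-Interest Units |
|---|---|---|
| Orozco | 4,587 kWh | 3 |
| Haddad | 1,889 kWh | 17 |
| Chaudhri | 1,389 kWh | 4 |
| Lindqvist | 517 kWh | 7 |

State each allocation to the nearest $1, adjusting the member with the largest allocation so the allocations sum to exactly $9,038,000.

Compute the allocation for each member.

Metered usage total 8,382; profit-interest units total 31.
Combined weights (40% metered usage + 60% profit-interest units): Orozco 0.2770; Haddad 0.4192; Chaudhri 0.1437; Lindqvist 0.1602.
Unrounded shares: Orozco 2,503,183.95; Haddad 3,788,529.03; Chaudhri 1,298,799.02; Lindqvist 1,447,488.00.
After rounding ($1): Orozco $2,503,184; Haddad $3,788,529; Chaudhri $1,298,799; Lindqvist $1,447,488. Sum = $9,038,000.
No rounding difference to absorb.

Orozco: $2,503,184 · Haddad: $3,788,529 · Chaudhri: $1,298,799 · Lindqvist: $1,447,488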